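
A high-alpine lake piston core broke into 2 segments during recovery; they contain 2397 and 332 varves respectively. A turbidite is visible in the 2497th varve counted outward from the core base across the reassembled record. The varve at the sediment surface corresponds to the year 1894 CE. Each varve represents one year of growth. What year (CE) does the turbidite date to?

1662 CE

Total varves = 2397 + 332 = 2729.
The turbidite sits at varve 2497 from the core base, so 2729 − 2497 = 232 varves formed after it.
The varve at the sediment surface is 1894 CE, so the turbidite dates to 1894 − 232 = 1662 CE.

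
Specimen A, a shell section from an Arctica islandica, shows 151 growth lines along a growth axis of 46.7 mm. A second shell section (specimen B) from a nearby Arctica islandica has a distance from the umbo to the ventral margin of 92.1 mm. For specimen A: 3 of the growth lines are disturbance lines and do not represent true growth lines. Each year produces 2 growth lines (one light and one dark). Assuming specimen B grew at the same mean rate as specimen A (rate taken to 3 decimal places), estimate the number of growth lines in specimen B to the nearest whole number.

292 growth lines

Specimen A: correcting the raw count gives 151 − 3 = 148 true growth lines.
Specimen A: 148 growth lines at 2 per year is 148 / 2 = 74 years.
A: 46.7 mm over 74 years gives 46.7 / 74 ≈ 0.631 mm/year.
Specimen B: 92.1 mm / 0.631 mm per year = 145.96 years; at 2 growth lines per year that is 145.96 × 2 ≈ 292 growth lines.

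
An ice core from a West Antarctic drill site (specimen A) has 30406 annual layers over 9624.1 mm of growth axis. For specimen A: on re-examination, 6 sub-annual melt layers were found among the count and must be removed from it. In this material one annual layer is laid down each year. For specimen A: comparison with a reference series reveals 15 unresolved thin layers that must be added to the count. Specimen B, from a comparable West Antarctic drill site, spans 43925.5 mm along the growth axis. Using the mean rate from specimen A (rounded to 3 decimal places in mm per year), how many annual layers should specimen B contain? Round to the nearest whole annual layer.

Specimen A: correcting the raw count gives 30406 − 6 + 15 = 30415 true annual layers.
A: 9624.1 mm over 30415 years gives 9624.1 / 30415 ≈ 0.316 mm/yr.
Specimen B: 43925.5 mm / 0.316 mm per year = 139004.75 years ≈ 139005 annual layers.

139005 annual layers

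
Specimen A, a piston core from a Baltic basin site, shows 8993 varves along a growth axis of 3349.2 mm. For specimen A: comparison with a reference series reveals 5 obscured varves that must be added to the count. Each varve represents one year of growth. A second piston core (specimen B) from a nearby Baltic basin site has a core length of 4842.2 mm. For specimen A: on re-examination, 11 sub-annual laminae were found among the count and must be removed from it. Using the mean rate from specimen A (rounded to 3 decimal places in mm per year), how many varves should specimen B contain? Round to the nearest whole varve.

12982 varves

Specimen A: true varve count = 8993 − 11 + 5 = 8987.
A: Extension rate ≈ 3349.2 / 8987 = 0.373 mm per year.
B spans 4842.2 / 0.373 = 12981.77 years ≈ 12982 varves.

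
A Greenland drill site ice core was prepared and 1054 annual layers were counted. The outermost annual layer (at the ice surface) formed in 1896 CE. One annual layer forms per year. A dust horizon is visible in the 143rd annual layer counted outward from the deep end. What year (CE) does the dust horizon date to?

Between annual layer 143 and the ice surface there are 1054 − 143 = 911 annual layers.
1896 − 911 = 985 CE.

985 CE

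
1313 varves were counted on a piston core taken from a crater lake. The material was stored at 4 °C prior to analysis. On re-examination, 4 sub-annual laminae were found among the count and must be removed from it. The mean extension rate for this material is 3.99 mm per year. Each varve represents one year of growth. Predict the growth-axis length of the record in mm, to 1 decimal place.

True varve count = 1313 − 4 = 1309.
1309 years at 3.99 mm/year gives 3.99 × 1309 = 5222.9 mm.

5222.9 mm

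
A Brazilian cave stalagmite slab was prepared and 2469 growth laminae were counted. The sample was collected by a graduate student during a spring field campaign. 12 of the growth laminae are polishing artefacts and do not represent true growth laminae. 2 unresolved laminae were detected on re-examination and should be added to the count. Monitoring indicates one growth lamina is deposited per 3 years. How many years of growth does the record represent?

After corrections the count is 2469 − 12 + 2 = 2459 growth laminae.
At 3 years per growth lamina, 2459 × 3 = 7377 years.

7377 years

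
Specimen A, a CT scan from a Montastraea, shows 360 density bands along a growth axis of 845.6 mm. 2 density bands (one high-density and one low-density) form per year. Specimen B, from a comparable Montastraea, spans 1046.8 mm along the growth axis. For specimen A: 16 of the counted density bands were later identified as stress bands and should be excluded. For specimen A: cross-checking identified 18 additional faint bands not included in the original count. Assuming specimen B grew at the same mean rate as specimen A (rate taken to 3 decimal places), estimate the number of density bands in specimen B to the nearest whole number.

Specimen A: true density band count = 360 − 16 + 18 = 362.
Specimen A: with 2 density bands per year, 362 / 2 = 181 years.
A: 845.6 mm over 181 years gives 845.6 / 181 ≈ 4.672 mm per year.
Specimen B: 1046.8 mm / 4.672 mm per year = 224.06 years; at 2 density bands per year that is 224.06 × 2 ≈ 448 density bands.

448 density bands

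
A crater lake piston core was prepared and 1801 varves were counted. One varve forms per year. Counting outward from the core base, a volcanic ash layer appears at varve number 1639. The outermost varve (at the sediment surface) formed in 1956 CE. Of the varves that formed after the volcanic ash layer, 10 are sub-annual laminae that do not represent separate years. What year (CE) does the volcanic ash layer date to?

1804 CE

1801 − 1639 = 162 varves lie beyond the volcanic ash layer toward the sediment surface.
Excluding 10 false varves: 162 − 10 = 152.
The varve at the sediment surface is 1956 CE, so the volcanic ash layer dates to 1956 − 152 = 1804 CE.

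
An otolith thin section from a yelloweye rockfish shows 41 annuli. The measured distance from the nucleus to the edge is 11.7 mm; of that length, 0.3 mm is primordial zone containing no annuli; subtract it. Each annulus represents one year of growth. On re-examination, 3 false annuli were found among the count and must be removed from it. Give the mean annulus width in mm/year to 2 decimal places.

0.30 mm/year

After corrections the count is 41 − 3 = 38 annuli.
Removing the 0.3 mm offcut leaves 11.7 − 0.3 = 11.4 mm.
11.4 mm over 38 years gives 11.4 / 38 ≈ 0.30 mm/year.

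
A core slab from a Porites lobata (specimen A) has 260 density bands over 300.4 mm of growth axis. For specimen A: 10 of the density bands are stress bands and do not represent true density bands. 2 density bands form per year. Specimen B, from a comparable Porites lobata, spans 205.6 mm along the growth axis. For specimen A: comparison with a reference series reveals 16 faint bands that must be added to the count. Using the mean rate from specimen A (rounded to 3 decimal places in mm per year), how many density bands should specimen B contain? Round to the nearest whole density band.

Specimen A: after corrections the count is 260 − 10 + 16 = 266 density bands.
Specimen A: 266 density bands at 2 per year is 266 / 2 = 133 years.
A: 300.4 mm over 133 years gives 300.4 / 133 ≈ 2.259 mm/yr.
For B, 205.6 / 2.259 = 91.01 years; at 2 density bands per year that is 91.01 × 2 ≈ 182 density bands.

182 density bands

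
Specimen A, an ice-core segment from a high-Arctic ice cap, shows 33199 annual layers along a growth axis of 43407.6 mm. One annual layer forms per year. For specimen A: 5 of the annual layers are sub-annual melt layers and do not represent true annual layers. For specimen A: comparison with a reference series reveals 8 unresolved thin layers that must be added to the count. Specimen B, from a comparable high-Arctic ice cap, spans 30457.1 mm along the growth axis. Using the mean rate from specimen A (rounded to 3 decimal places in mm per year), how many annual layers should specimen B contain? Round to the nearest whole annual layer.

Specimen A: adjusted count: 33199 − 5 + 8 = 33202 annual layers.
A: Extension rate ≈ 43407.6 / 33202 = 1.307 mm per year.
Specimen B: 30457.1 mm / 1.307 mm per year = 23303.06 years ≈ 23303 annual layers.

23303 annual layers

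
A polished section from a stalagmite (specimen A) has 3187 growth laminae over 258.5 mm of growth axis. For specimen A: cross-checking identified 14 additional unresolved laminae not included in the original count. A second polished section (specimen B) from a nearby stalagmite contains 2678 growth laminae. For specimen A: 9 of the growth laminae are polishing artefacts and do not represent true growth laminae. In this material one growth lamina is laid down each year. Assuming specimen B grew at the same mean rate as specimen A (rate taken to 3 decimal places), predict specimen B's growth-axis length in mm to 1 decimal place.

Specimen A: after corrections the count is 3187 − 9 + 14 = 3192 growth laminae.
A: 258.5 mm over 3192 years gives 258.5 / 3192 ≈ 0.081 mm/yr.
B's length ≈ 0.081 × 2678 = 216.9 mm.

216.9 mm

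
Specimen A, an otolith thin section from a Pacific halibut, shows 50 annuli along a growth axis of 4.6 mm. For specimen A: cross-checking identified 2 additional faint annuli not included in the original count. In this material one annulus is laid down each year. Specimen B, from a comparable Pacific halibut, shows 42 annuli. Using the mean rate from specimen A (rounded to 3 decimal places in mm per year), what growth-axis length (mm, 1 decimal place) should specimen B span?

Specimen A: after corrections the count is 50 + 2 = 52 annuli.
A: Extension rate ≈ 4.6 / 52 = 0.088 mm/year.
Length of B = 0.088 × 42 = 3.7 mm.

3.7 mm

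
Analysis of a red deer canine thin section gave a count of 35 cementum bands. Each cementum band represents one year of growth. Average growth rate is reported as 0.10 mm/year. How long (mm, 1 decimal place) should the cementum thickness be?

The record spans 35 years at 0.10 mm per year.
35 years at 0.10 mm/year gives 0.10 × 35 = 3.5 mm.

3.5 mm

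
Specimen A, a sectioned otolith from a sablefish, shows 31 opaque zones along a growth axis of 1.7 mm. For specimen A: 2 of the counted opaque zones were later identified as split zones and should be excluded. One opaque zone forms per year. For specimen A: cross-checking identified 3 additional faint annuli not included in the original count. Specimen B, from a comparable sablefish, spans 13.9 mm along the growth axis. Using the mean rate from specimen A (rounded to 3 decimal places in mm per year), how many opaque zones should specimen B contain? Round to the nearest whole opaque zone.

Specimen A: correcting the raw count gives 31 − 2 + 3 = 32 true opaque zones.
A: 1.7 mm over 32 years gives 1.7 / 32 ≈ 0.053 mm/yr.
B spans 13.9 / 0.053 = 262.26 years ≈ 262 opaque zones.

262 opaque zones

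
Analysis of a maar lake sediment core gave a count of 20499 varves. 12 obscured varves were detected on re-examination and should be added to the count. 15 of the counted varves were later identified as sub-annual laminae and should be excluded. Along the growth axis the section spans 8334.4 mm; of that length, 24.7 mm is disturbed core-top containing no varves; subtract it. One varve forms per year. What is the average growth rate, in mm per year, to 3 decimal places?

True varve count = 20499 − 15 + 12 = 20496.
Removing the 24.7 mm offcut leaves 8334.4 − 24.7 = 8309.7 mm.
Mean rate = 8309.7 mm / 20496 years ≈ 0.405 mm per year.

0.405 mm per year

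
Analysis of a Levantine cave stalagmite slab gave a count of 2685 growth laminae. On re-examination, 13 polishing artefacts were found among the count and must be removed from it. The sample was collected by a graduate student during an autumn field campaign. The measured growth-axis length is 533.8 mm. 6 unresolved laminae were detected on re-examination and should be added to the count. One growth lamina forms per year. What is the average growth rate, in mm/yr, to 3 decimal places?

Correcting the raw count gives 2685 − 13 + 6 = 2678 true growth laminae.
533.8 mm over 2678 years gives 533.8 / 2678 ≈ 0.199 mm/yr.

0.199 mm/yr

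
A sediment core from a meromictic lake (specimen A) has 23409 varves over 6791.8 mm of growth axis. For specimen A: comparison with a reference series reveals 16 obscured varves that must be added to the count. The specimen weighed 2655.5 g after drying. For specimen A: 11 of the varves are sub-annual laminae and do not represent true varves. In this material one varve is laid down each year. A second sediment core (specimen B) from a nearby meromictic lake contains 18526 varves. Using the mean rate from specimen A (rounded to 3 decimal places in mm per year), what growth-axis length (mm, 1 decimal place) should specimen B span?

Specimen A: correcting the raw count gives 23409 − 11 + 16 = 23414 true varves.
A: Extension rate ≈ 6791.8 / 23414 = 0.290 mm per year.
B's length ≈ 0.290 × 18526 = 5372.5 mm.

5372.5 mm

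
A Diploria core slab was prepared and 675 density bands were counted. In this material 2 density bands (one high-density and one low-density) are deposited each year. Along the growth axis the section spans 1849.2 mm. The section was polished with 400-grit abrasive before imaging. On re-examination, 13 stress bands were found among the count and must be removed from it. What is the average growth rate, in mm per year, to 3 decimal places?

5.587 mm per year

After corrections the count is 675 − 13 = 662 density bands.
662 density bands at 2 per year is 662 / 2 = 331 years.
Mean rate = 1849.2 mm / 331 years ≈ 5.587 mm per year.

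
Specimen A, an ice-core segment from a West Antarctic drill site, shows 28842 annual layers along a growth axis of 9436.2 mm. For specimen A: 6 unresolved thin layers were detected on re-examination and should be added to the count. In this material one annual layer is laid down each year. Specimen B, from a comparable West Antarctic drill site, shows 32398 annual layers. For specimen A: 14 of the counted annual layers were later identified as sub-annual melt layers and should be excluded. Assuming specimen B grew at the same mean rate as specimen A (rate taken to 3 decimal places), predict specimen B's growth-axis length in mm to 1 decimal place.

Specimen A: correcting the raw count gives 28842 − 14 + 6 = 28834 true annual layers.
A: Mean rate = 9436.2 mm / 28834 years ≈ 0.327 mm/year.
Length of B = 0.327 × 32398 = 10594.1 mm.

10594.1 mm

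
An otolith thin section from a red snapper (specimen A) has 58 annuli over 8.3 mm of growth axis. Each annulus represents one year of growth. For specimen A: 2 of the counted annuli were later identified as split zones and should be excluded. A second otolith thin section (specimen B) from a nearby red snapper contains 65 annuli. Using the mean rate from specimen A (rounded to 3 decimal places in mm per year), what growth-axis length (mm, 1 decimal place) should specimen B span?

Specimen A: true annulus count = 58 − 2 = 56.
A: Mean rate = 8.3 mm / 56 years ≈ 0.148 mm per year.
B's length ≈ 0.148 × 65 = 9.6 mm.

9.6 mm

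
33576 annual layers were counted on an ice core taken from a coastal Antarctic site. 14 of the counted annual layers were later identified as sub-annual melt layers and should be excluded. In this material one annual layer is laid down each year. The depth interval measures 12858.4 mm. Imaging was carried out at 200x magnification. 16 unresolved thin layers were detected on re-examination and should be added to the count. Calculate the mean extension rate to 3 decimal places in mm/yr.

Correcting the raw count gives 33576 − 14 + 16 = 33578 true annual layers.
12858.4 mm over 33578 years gives 12858.4 / 33578 ≈ 0.383 mm/yr.

0.383 mm/yr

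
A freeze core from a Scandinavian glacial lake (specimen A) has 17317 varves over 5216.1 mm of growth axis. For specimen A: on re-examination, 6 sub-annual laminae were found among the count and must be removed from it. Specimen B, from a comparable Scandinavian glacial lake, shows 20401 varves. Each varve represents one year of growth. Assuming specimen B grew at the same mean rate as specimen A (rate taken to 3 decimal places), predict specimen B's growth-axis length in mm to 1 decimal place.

Specimen A: correcting the raw count gives 17317 − 6 = 17311 true varves.
A: Mean rate = 5216.1 mm / 17311 years ≈ 0.301 mm per year.
Length of B = 0.301 × 20401 = 6140.7 mm.

6140.7 mm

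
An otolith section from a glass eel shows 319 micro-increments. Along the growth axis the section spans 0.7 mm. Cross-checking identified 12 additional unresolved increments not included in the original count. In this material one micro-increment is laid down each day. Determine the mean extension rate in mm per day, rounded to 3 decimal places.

True micro-increment count = 319 + 12 = 331.
Mean rate = 0.7 mm / 331 days ≈ 0.002 mm per day.

0.002 mm per day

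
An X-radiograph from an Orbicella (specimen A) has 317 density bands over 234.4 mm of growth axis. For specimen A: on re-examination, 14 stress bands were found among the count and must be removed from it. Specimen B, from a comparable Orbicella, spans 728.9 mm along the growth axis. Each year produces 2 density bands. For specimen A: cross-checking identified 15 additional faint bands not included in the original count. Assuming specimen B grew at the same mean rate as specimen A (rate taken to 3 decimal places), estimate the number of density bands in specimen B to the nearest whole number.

Specimen A: correcting the raw count gives 317 − 14 + 15 = 318 true density bands.
Specimen A: dividing by 2 density bands per year: 318 / 2 = 159 years.
A: Extension rate ≈ 234.4 / 159 = 1.474 mm/year.
For B, 728.9 / 1.474 = 494.50 years; at 2 density bands per year that is 494.50 × 2 ≈ 989 density bands.

989 density bands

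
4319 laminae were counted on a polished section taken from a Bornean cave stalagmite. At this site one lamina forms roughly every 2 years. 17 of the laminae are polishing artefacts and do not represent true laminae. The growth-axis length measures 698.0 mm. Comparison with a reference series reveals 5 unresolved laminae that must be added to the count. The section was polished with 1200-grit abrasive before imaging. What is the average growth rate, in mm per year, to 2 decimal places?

True lamina count = 4319 − 17 + 5 = 4307.
Multiplying by 2 years per lamina: 4307 × 2 = 8614 years.
Extension rate ≈ 698.0 / 8614 = 0.08 mm per year.

0.08 mm per year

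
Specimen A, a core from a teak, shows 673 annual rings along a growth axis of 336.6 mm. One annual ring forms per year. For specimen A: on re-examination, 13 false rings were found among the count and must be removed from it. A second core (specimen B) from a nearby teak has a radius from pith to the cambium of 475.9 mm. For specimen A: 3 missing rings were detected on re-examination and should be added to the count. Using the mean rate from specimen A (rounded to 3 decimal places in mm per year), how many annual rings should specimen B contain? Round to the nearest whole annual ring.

937 annual rings

Specimen A: adjusted count: 673 − 13 + 3 = 663 annual rings.
A: Extension rate ≈ 336.6 / 663 = 0.508 mm/year.
Specimen B: 475.9 mm / 0.508 mm per year = 936.81 years ≈ 937 annual rings.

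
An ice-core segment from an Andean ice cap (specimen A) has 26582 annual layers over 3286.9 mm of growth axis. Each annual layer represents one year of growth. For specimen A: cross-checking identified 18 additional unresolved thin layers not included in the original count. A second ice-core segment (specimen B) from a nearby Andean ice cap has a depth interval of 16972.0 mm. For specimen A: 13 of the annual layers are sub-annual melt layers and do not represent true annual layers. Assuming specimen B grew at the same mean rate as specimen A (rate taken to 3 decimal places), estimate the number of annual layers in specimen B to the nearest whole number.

136871 annual layers

Specimen A: correcting the raw count gives 26582 − 13 + 18 = 26587 true annual layers.
A: 3286.9 mm over 26587 years gives 3286.9 / 26587 ≈ 0.124 mm/year.
B spans 16972.0 / 0.124 = 136870.97 years ≈ 136871 annual layers.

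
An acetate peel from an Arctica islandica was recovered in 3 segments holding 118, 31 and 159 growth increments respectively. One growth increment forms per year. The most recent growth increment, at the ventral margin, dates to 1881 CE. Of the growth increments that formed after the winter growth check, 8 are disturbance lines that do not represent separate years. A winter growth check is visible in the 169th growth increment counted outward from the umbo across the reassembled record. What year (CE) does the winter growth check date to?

1750 CE

Total growth increments = 118 + 31 + 159 = 308.
308 − 169 = 139 growth increments lie beyond the winter growth check toward the ventral margin.
139 − 8 false = 131 true growth increments after the winter growth check.
1881 − 131 = 1750 CE.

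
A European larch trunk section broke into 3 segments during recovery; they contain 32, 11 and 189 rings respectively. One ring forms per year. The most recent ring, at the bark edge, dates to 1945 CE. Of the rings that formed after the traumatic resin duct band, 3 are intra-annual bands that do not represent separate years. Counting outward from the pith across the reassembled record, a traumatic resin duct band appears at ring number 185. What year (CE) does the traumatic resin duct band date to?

1901 CE

Total rings = 32 + 11 + 189 = 232.
The traumatic resin duct band sits at ring 185 from the pith, so 232 − 185 = 47 rings formed after it.
Removing the 3 false rings leaves 47 − 3 = 44 true rings beyond the traumatic resin duct band.
Counting back 44 years from 1945 CE places the traumatic resin duct band in 1945 − 44 = 1901 CE.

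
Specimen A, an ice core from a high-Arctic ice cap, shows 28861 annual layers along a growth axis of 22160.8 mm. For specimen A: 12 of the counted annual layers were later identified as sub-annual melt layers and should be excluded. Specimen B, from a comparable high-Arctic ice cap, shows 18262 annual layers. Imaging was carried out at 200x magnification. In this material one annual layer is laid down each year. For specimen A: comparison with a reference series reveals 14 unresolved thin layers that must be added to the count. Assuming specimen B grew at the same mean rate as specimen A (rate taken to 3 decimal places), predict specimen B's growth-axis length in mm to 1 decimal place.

Specimen A: adjusted count: 28861 − 12 + 14 = 28863 annual layers.
A: 22160.8 mm over 28863 years gives 22160.8 / 28863 ≈ 0.768 mm/yr.
Length of B = 0.768 × 18262 = 14025.2 mm.

14025.2 mm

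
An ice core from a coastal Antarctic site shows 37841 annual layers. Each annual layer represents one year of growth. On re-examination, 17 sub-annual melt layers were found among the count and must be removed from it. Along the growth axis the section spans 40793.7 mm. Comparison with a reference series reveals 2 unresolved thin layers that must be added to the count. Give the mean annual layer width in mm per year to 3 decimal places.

1.078 mm per year

Correcting the raw count gives 37841 − 17 + 2 = 37826 true annual layers.
Mean rate = 40793.7 mm / 37826 years ≈ 1.078 mm per year.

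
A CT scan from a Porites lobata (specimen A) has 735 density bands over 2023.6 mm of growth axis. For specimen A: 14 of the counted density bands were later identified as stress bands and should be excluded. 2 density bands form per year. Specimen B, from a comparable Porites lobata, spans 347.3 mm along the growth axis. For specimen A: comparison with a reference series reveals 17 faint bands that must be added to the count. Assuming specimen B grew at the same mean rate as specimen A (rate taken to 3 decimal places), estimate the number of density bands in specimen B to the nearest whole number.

127 density bands

Specimen A: adjusted count: 735 − 14 + 17 = 738 density bands.
Specimen A: with 2 density bands per year, 738 / 2 = 369 years.
A: 2023.6 mm over 369 years gives 2023.6 / 369 ≈ 5.484 mm/year.
B spans 347.3 / 5.484 = 63.33 years; at 2 density bands per year that is 63.33 × 2 ≈ 127 density bands.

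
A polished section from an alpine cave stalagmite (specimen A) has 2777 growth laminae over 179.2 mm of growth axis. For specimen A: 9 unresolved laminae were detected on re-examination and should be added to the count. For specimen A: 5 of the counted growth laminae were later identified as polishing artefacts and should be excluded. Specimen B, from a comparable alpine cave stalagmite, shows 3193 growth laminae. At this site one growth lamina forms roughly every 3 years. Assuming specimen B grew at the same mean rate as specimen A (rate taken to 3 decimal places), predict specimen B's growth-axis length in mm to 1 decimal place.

Specimen A: adjusted count: 2777 − 5 + 9 = 2781 growth laminae.
Specimen A: 2781 growth laminae at 3 years each span 2781 × 3 = 8343 years.
A: 179.2 mm over 8343 years gives 179.2 / 8343 ≈ 0.021 mm/yr.
Specimen B: multiplying by 3 years per growth lamina: 3193 × 3 = 9579 years. For B, 0.021 mm/year × 9579 years = 201.2 mm.

201.2 mm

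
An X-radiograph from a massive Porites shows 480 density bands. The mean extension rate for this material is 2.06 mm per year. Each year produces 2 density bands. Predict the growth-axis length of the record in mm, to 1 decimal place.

494.4 mm

Dividing by 2 density bands per year: 480 / 2 = 240 years.
Predicted length = 2.06 mm/year × 240 years = 494.4 mm.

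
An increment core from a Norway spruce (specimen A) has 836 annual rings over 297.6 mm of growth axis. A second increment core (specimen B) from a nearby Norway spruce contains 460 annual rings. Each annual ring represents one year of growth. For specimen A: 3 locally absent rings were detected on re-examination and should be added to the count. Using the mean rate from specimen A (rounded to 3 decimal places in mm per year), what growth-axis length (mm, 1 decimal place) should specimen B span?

Specimen A: correcting the raw count gives 836 + 3 = 839 true annual rings.
A: 297.6 mm over 839 years gives 297.6 / 839 ≈ 0.355 mm per year.
Length of B = 0.355 × 460 = 163.3 mm.

163.3 mm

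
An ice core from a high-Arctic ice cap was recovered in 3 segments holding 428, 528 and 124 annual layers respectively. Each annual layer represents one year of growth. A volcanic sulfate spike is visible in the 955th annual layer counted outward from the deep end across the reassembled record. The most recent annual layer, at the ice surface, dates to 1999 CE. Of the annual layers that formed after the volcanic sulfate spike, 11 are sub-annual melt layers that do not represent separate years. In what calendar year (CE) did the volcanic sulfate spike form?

1885 CE

Total annual layers = 428 + 528 + 124 = 1080.
The volcanic sulfate spike sits at annual layer 955 from the deep end, so 1080 − 955 = 125 annual layers formed after it.
125 − 11 false = 114 true annual layers after the volcanic sulfate spike.
The annual layer at the ice surface is 1999 CE, so the volcanic sulfate spike dates to 1999 − 114 = 1885 CE.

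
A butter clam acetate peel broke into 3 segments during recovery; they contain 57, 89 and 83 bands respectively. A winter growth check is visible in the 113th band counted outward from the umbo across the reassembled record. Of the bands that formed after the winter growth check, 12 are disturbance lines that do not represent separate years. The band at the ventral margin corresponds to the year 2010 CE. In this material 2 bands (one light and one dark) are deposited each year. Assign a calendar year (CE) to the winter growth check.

Total bands = 57 + 89 + 83 = 229.
The winter growth check sits at band 113 from the umbo, so 229 − 113 = 116 bands formed after it.
Removing the 12 false bands leaves 116 − 12 = 104 true bands beyond the winter growth check.
With 2 bands per year, 104 / 2 = 52 years.
The band at the ventral margin is 2010 CE, so the winter growth check dates to 2010 − 52 = 1958 CE.

1958 CE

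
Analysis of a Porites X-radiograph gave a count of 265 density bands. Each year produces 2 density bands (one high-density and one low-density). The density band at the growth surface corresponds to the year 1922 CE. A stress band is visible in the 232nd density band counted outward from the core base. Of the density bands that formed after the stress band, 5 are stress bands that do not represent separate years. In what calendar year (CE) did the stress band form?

The stress band sits at density band 232 from the core base, so 265 − 232 = 33 density bands formed after it.
Excluding 5 false density bands: 33 − 5 = 28.
28 density bands at 2 per year is 28 / 2 = 14 years.
The density band at the growth surface is 1922 CE, so the stress band dates to 1922 − 14 = 1908 CE.

1908 CE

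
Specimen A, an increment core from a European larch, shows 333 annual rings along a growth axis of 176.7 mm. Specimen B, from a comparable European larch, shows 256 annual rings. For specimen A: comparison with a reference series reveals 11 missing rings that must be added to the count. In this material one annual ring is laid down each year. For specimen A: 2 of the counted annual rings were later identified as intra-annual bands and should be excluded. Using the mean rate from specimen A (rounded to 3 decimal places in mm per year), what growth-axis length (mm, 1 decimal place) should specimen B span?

Specimen A: correcting the raw count gives 333 − 2 + 11 = 342 true annual rings.
A: Mean rate = 176.7 mm / 342 years ≈ 0.517 mm/yr.
B's length ≈ 0.517 × 256 = 132.4 mm.

132.4 mm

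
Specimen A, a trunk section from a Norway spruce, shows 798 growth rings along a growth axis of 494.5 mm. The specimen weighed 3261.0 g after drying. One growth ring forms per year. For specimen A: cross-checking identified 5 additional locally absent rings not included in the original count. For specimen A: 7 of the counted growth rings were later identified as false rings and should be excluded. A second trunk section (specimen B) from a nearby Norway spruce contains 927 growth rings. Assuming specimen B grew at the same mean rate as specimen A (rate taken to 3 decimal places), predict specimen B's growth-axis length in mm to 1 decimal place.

Specimen A: after corrections the count is 798 − 7 + 5 = 796 growth rings.
A: Mean rate = 494.5 mm / 796 years ≈ 0.621 mm/yr.
Length of B = 0.621 × 927 = 575.7 mm.

575.7 mm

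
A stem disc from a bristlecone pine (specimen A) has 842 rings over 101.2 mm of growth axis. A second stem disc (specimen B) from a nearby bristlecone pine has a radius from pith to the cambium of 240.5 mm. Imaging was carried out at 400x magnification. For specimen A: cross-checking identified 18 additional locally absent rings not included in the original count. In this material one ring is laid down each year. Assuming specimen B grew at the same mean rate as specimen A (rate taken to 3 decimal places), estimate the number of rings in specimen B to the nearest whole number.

2038 rings

Specimen A: adjusted count: 842 + 18 = 860 rings.
A: 101.2 mm over 860 years gives 101.2 / 860 ≈ 0.118 mm/year.
Specimen B: 240.5 mm / 0.118 mm per year = 2038.14 years ≈ 2038 rings.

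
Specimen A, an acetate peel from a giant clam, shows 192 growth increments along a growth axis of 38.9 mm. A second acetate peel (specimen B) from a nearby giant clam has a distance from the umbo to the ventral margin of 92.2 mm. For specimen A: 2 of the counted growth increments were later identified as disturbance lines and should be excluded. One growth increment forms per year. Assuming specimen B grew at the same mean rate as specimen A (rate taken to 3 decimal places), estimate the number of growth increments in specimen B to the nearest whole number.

Specimen A: true growth increment count = 192 − 2 = 190.
A: 38.9 mm over 190 years gives 38.9 / 190 ≈ 0.205 mm per year.
B spans 92.2 / 0.205 = 449.76 years ≈ 450 growth increments.

450 growth increments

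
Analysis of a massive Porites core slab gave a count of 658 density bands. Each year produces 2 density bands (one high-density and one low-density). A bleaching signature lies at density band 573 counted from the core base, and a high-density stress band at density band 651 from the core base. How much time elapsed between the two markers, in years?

651 − 573 = 78 density bands lie between the two events.
With 2 density bands per year, 78 / 2 = 39 years.

39 years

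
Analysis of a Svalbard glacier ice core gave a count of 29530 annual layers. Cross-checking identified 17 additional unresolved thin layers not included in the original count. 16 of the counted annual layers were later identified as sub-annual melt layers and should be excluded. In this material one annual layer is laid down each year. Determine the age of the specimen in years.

29531 years

Adjusted count: 29530 − 16 + 17 = 29531 annual layers.
At one annual layer per year, that is 29531 years.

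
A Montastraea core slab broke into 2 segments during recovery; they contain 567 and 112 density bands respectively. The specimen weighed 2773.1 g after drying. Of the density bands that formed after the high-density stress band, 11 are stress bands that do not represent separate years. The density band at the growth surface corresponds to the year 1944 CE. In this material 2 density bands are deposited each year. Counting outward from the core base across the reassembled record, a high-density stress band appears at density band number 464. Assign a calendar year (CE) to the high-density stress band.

1842 CE

Total density bands = 567 + 112 = 679.
679 − 464 = 215 density bands lie beyond the high-density stress band toward the growth surface.
Excluding 11 false density bands: 215 − 11 = 204.
204 density bands at 2 per year is 204 / 2 = 102 years.
1944 − 102 = 1842 CE.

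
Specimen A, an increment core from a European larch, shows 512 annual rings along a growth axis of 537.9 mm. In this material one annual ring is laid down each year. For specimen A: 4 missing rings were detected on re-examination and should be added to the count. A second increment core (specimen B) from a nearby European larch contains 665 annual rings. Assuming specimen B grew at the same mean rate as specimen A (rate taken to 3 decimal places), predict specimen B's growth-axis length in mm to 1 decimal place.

692.9 mm

Specimen A: after corrections the count is 512 + 4 = 516 annual rings.
A: 537.9 mm over 516 years gives 537.9 / 516 ≈ 1.042 mm/year.
For B, 1.042 mm/year × 665 years = 692.9 mm.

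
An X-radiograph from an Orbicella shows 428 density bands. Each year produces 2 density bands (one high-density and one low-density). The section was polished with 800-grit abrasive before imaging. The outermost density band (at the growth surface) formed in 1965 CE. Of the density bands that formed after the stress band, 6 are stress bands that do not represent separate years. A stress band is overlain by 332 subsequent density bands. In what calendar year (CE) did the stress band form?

1802 CE

There are 332 density bands younger than the stress band.
Removing the 6 false density bands leaves 332 − 6 = 326 true density bands beyond the stress band.
Dividing by 2 density bands per year: 326 / 2 = 163 years.
Counting back 163 years from 1965 CE places the stress band in 1965 − 163 = 1802 CE.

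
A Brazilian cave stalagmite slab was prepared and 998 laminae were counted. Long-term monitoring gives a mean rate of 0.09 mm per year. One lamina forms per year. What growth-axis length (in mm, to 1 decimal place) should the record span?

89.8 mm

The record spans 998 years at 0.09 mm per year.
998 years at 0.09 mm/year gives 0.09 × 998 = 89.8 mm.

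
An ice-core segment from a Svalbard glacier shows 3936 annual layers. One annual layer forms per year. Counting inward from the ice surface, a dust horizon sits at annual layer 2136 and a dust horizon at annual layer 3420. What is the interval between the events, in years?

1284 yr

3420 − 2136 = 1284 annual layers lie between the two events.
That is 1284 years at one annual layer per year.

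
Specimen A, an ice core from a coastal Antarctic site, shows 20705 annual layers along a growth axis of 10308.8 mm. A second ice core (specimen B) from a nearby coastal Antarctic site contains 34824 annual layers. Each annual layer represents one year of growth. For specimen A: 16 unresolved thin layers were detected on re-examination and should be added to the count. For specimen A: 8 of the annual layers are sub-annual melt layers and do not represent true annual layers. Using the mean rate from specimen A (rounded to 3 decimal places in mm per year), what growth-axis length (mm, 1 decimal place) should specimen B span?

Specimen A: adjusted count: 20705 − 8 + 16 = 20713 annual layers.
A: Extension rate ≈ 10308.8 / 20713 = 0.498 mm per year.
Length of B = 0.498 × 34824 = 17342.4 mm.

17342.4 mm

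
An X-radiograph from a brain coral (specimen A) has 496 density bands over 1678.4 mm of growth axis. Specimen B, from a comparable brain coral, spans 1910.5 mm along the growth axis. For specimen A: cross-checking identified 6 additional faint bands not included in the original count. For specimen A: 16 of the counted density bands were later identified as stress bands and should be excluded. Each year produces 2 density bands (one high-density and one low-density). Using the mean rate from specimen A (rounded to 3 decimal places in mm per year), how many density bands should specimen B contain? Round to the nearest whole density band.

553 density bands

Specimen A: correcting the raw count gives 496 − 16 + 6 = 486 true density bands.
Specimen A: with 2 density bands per year, 486 / 2 = 243 years.
A: 1678.4 mm over 243 years gives 1678.4 / 243 ≈ 6.907 mm per year.
For B, 1910.5 / 6.907 = 276.60 years; at 2 density bands per year that is 276.60 × 2 ≈ 553 density bands.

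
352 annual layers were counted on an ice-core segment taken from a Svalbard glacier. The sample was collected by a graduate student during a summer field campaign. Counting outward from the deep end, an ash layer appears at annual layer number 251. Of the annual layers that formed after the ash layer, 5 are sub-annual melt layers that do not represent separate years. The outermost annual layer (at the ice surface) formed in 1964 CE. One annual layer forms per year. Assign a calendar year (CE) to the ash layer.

1868 CE

Between annual layer 251 and the ice surface there are 352 − 251 = 101 annual layers.
Removing the 5 false annual layers leaves 101 − 5 = 96 true annual layers beyond the ash layer.
The annual layer at the ice surface is 1964 CE, so the ash layer dates to 1964 − 96 = 1868 CE.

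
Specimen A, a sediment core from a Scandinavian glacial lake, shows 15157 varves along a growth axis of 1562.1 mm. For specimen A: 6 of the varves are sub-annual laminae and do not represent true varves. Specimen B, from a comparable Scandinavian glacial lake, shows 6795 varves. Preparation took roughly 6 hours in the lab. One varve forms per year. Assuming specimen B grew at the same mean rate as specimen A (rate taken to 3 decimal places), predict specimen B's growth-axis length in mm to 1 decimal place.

Specimen A: adjusted count: 15157 − 6 = 15151 varves.
A: Extension rate ≈ 1562.1 / 15151 = 0.103 mm per year.
Length of B = 0.103 × 6795 = 699.9 mm.

699.9 mm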